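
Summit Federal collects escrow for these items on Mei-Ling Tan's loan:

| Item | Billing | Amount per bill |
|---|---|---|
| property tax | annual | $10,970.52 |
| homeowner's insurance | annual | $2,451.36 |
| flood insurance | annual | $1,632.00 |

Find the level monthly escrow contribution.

Property tax = $10,970.52 annually
Homeowner's insurance = $2,451.36 annually
Flood insurance = $1,632.00 annually
Total per year = $10,970.52 + $2,451.36 + $1,632.00 = $15,053.88
Base monthly escrow = $15,053.88 / 12 = $1,254.49

$1,254.49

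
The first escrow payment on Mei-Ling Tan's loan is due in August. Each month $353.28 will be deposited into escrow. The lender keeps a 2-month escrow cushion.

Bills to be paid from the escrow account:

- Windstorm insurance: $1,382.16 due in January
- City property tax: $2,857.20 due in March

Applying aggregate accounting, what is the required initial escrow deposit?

Cushion = 2 × $353.28 = $706.56
Trial balance (start $0, +$353.28 each month, − disbursements):
  Aug: +$353.28 → $353.28
  Sep: +$353.28 → $706.56
  Oct: +$353.28 → $1,059.84
  Nov: +$353.28 → $1,413.12
  Dec: +$353.28 → $1,766.40
  Jan: +$353.28 − $1,382.16 → $737.52
  Feb: +$353.28 → $1,090.80
  Mar: +$353.28 − $2,857.20 → -$1,413.12
  Apr: +$353.28 → -$1,059.84
  May: +$353.28 → -$706.56
  Jun: +$353.28 → -$353.28
  Jul: +$353.28 → $0.00
Lowest trial balance = -$1,413.12 (Mar)
Initial deposit = cushion − low point = $706.56 − (-$1,413.12) = $2,119.68

$2,119.68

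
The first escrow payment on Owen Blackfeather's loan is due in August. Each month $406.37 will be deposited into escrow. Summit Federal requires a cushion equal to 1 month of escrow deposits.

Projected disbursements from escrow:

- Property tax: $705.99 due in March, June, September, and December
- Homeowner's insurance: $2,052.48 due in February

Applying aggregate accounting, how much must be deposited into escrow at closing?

Cushion = 1 × $406.37 = $406.37
Trial balance (start $0, +$406.37 each month, − disbursements):
  Aug: +$406.37 → $406.37
  Sep: +$406.37 − $705.99 → $106.75
  Oct: +$406.37 → $513.12
  Nov: +$406.37 → $919.49
  Dec: +$406.37 − $705.99 → $619.87
  Jan: +$406.37 → $1,026.24
  Feb: +$406.37 − $2,052.48 → -$619.87
  Mar: +$406.37 − $705.99 → -$919.49
  Apr: +$406.37 → -$513.12
  May: +$406.37 → -$106.75
  Jun: +$406.37 − $705.99 → -$406.37
  Jul: +$406.37 → $0.00
Lowest trial balance = -$919.49 (Mar)
Initial deposit = cushion − low point = $406.37 − (-$919.49) = $1,325.86

$1,325.86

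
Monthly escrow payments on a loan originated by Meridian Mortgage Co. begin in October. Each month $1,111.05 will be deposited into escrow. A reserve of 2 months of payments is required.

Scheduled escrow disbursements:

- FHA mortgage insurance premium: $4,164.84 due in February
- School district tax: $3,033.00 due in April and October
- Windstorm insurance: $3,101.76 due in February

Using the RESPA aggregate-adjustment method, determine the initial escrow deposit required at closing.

$7,777.35

Cushion = 2 × $1,111.05 = $2,222.10
Trial balance (start $0, +$1,111.05 each month, − disbursements):
  Oct: +$1,111.05 − $3,033.00 → -$1,921.95
  Nov: +$1,111.05 → -$810.90
  Dec: +$1,111.05 → $300.15
  Jan: +$1,111.05 → $1,411.20
  Feb: +$1,111.05 − $7,266.60 → -$4,744.35
  Mar: +$1,111.05 → -$3,633.30
  Apr: +$1,111.05 − $3,033.00 → -$5,555.25
  May: +$1,111.05 → -$4,444.20
  Jun: +$1,111.05 → -$3,333.15
  Jul: +$1,111.05 → -$2,222.10
  Aug: +$1,111.05 → -$1,111.05
  Sep: +$1,111.05 → $0.00
Lowest trial balance = -$5,555.25 (Apr)
Initial deposit = cushion − low point = $2,222.10 − (-$5,555.25) = $7,777.35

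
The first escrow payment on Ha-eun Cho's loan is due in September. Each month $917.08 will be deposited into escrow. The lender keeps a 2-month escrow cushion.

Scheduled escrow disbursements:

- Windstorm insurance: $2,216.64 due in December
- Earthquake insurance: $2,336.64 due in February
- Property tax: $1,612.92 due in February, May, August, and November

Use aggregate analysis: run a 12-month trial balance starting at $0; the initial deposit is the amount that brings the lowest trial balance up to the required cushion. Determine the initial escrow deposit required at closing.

$4,110.80

Cushion = 2 × $917.08 = $1,834.16
Trial balance (start $0, +$917.08 each month, − disbursements):
  Sep: +$917.08 → $917.08
  Oct: +$917.08 → $1,834.16
  Nov: +$917.08 − $1,612.92 → $1,138.32
  Dec: +$917.08 − $2,216.64 → -$161.24
  Jan: +$917.08 → $755.84
  Feb: +$917.08 − $3,949.56 → -$2,276.64
  Mar: +$917.08 → -$1,359.56
  Apr: +$917.08 → -$442.48
  May: +$917.08 − $1,612.92 → -$1,138.32
  Jun: +$917.08 → -$221.24
  Jul: +$917.08 → $695.84
  Aug: +$917.08 − $1,612.92 → $0.00
Lowest trial balance = -$2,276.64 (Feb)
Initial deposit = cushion − low point = $1,834.16 − (-$2,276.64) = $4,110.80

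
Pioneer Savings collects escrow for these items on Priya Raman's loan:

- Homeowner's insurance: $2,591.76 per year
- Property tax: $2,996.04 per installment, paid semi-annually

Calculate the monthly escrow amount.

$715.32

Homeowner's insurance — $2,591.76
Property tax — $2,996.04 × 2 = $5,992.08
Combined annual = $2,591.76 + $5,992.08 = $8,583.84
Monthly escrow = $8,583.84 / 12 = $715.32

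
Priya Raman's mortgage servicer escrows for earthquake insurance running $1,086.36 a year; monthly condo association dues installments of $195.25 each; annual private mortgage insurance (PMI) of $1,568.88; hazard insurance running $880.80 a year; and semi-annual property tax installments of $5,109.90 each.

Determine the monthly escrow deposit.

$1,341.57

Earthquake insurance — $1,086.36 per year
Condo association dues — $195.25 × 12 = $2,343.00 per year
Private mortgage insurance (PMI) — $1,568.88 per year
Hazard insurance — $880.80 per year
Property tax — $5,109.90 × 2 = $10,219.80 per year
Annual escrow total = $16,098.84
Monthly escrow = $16,098.84 ÷ 12 = $1,341.57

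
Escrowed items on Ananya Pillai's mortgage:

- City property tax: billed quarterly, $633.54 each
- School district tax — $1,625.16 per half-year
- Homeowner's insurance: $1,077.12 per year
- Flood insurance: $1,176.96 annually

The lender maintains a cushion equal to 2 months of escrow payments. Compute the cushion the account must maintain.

City property tax: $633.54 × 4 = $2,534.16 annually
School district tax: $1,625.16 × 2 = $3,250.32 annually
Homeowner's insurance: $1,077.12 annually
Flood insurance: $1,176.96 annually
Total annual escrow = $2,534.16 + $3,250.32 + $1,077.12 + $1,176.96 = $8,038.56
Base monthly escrow = $8,038.56 / 12 = $669.88
Cushion = 2 × $669.88 = $1,339.76

$1,339.76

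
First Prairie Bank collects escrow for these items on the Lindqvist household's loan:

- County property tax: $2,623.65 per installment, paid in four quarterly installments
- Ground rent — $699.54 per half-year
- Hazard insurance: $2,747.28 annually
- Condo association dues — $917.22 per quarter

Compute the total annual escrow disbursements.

$18,309.84

County property tax: $2,623.65 × 4 = $10,494.60 per year
Ground rent: $699.54 × 2 = $1,399.08 per year
Hazard insurance: $2,747.28 per year
Condo association dues: $917.22 × 4 = $3,668.88 per year
Annual escrow total = $18,309.84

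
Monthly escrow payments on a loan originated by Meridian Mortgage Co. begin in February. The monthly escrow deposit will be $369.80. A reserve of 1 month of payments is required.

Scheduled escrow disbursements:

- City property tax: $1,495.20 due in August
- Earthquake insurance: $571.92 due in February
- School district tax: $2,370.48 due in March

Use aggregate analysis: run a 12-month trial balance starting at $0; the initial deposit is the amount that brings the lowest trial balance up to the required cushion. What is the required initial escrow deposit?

$2,572.60

Cushion = 1 × $369.80 = $369.80
Trial balance (start $0, +$369.80 each month, − disbursements):
  Feb: +$369.80 − $571.92 → -$202.12
  Mar: +$369.80 − $2,370.48 → -$2,202.80
  Apr: +$369.80 → -$1,833.00
  May: +$369.80 → -$1,463.20
  Jun: +$369.80 → -$1,093.40
  Jul: +$369.80 → -$723.60
  Aug: +$369.80 − $1,495.20 → -$1,849.00
  Sep: +$369.80 → -$1,479.20
  Oct: +$369.80 → -$1,109.40
  Nov: +$369.80 → -$739.60
  Dec: +$369.80 → -$369.80
  Jan: +$369.80 → $0.00
Lowest trial balance = -$2,202.80 (Mar)
Initial deposit = cushion − low point = $369.80 − (-$2,202.80) = $2,572.60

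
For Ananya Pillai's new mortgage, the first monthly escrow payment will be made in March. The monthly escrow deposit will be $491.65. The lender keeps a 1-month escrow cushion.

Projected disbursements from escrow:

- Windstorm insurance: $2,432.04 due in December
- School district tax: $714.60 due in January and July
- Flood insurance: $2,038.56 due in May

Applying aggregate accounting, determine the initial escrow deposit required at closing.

Cushion = 1 × $491.65 = $491.65
Trial balance (start $0, +$491.65 each month, − disbursements):
  Mar: +$491.65 → $491.65
  Apr: +$491.65 → $983.30
  May: +$491.65 − $2,038.56 → -$563.61
  Jun: +$491.65 → -$71.96
  Jul: +$491.65 − $714.60 → -$294.91
  Aug: +$491.65 → $196.74
  Sep: +$491.65 → $688.39
  Oct: +$491.65 → $1,180.04
  Nov: +$491.65 → $1,671.69
  Dec: +$491.65 − $2,432.04 → -$268.70
  Jan: +$491.65 − $714.60 → -$491.65
  Feb: +$491.65 → $0.00
Lowest trial balance = -$563.61 (May)
Initial deposit = cushion − low point = $491.65 − (-$563.61) = $1,055.26

$1,055.26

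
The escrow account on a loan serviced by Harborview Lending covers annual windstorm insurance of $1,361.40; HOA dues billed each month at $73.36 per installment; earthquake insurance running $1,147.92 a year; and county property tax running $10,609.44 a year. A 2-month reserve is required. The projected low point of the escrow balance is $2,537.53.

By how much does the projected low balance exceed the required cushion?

$204.35

Windstorm insurance: $1,361.40/yr
HOA dues: $73.36 × 12 = $880.32/yr
Earthquake insurance: $1,147.92/yr
County property tax: $10,609.44/yr
Total per year = $1,361.40 + $880.32 + $1,147.92 + $10,609.44 = $13,999.08
Base monthly escrow = $13,999.08 ÷ 12 = $1,166.59
Required cushion = 2 × $1,166.59 = $2,333.18
Surplus = $2,537.53 − $2,333.18 = $204.35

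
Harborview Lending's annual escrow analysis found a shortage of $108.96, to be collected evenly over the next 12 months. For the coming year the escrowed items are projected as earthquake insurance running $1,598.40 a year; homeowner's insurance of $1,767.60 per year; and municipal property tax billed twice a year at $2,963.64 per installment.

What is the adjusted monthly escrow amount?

$783.52

Earthquake insurance — $1,598.40 per year
Homeowner's insurance — $1,767.60 per year
Municipal property tax — $2,963.64 × 2 = $5,927.28 per year
Total per year = $1,598.40 + $1,767.60 + $5,927.28 = $9,293.28
Per month = $9,293.28 ÷ 12 = $774.44
Shortage spread = $108.96 / 12 = $9.08/mo
Adjusted monthly = $774.44 + $9.08 = $783.52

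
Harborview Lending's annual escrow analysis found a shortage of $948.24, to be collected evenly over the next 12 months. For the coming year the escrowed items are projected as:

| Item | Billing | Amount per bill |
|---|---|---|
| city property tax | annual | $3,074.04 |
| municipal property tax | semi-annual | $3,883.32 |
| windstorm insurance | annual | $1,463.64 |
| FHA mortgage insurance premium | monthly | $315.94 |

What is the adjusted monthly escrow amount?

City property tax = $3,074.04/yr
Municipal property tax = $3,883.32 × 2 = $7,766.64/yr
Windstorm insurance = $1,463.64/yr
FHA mortgage insurance premium = $315.94 × 12 = $3,791.28/yr
Combined annual = $3,074.04 + $7,766.64 + $1,463.64 + $3,791.28 = $16,095.60
Base monthly escrow = $16,095.60 / 12 = $1,341.30
Monthly shortage recovery: $948.24 ÷ 12 = $79.02
Adjusted monthly = $1,341.30 + $79.02 = $1,420.32

$1,420.32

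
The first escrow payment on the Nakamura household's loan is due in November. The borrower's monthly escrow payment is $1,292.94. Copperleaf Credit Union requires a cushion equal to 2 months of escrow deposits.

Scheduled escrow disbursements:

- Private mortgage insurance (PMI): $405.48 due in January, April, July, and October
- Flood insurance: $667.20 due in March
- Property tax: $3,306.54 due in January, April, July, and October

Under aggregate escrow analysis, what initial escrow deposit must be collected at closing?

$2,919.48

Cushion = 2 × $1,292.94 = $2,585.88
Trial balance (start $0, +$1,292.94 each month, − disbursements):
  Nov: +$1,292.94 → $1,292.94
  Dec: +$1,292.94 → $2,585.88
  Jan: +$1,292.94 − $3,712.02 → $166.80
  Feb: +$1,292.94 → $1,459.74
  Mar: +$1,292.94 − $667.20 → $2,085.48
  Apr: +$1,292.94 − $3,712.02 → -$333.60
  May: +$1,292.94 → $959.34
  Jun: +$1,292.94 → $2,252.28
  Jul: +$1,292.94 − $3,712.02 → -$166.80
  Aug: +$1,292.94 → $1,126.14
  Sep: +$1,292.94 → $2,419.08
  Oct: +$1,292.94 − $3,712.02 → $0.00
Lowest trial balance = -$333.60 (Apr)
Initial deposit = cushion − low point = $2,585.88 − (-$333.60) = $2,919.48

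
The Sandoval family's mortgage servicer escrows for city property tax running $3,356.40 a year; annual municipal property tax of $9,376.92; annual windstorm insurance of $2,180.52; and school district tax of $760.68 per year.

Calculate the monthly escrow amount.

City property tax: $3,356.40 annually
Municipal property tax: $9,376.92 annually
Windstorm insurance: $2,180.52 annually
School district tax: $760.68 annually
Yearly total = $3,356.40 + $9,376.92 + $2,180.52 + $760.68 = $15,674.52
Monthly = $15,674.52 / 12 = $1,306.21

$1,306.21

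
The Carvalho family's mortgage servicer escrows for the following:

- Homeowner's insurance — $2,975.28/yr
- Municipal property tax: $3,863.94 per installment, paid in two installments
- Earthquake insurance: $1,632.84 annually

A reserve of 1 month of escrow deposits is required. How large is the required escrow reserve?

$1,028.00

Homeowner's insurance: $2,975.28 annually
Municipal property tax: $3,863.94 × 2 = $7,727.88 annually
Earthquake insurance: $1,632.84 annually
Total annual escrow = $2,975.28 + $7,727.88 + $1,632.84 = $12,336.00
Monthly = $12,336.00 ÷ 12 = $1,028.00
Required cushion = 1 × $1,028.00 = $1,028.00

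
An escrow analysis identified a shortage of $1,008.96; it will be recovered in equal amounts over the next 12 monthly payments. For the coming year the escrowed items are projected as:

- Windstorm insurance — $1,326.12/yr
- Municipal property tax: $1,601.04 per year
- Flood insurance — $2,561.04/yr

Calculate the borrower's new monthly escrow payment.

$541.43

Windstorm insurance — $1,326.12/yr
Municipal property tax — $1,601.04/yr
Flood insurance — $2,561.04/yr
Yearly total = $1,326.12 + $1,601.04 + $2,561.04 = $5,488.20
Base monthly escrow = $5,488.20 / 12 = $457.35
Monthly shortage recovery: $1,008.96 ÷ 12 = $84.08
Adjusted monthly = $457.35 + $84.08 = $541.43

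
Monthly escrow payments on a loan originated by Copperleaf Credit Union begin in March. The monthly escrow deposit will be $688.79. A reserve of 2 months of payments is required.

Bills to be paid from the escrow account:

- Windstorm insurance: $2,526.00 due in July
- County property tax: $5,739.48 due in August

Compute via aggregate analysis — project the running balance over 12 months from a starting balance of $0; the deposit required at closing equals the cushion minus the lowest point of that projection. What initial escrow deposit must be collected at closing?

Cushion = 2 × $688.79 = $1,377.58
Trial balance (start $0, +$688.79 each month, − disbursements):
  Mar: +$688.79 → $688.79
  Apr: +$688.79 → $1,377.58
  May: +$688.79 → $2,066.37
  Jun: +$688.79 → $2,755.16
  Jul: +$688.79 − $2,526.00 → $917.95
  Aug: +$688.79 − $5,739.48 → -$4,132.74
  Sep: +$688.79 → -$3,443.95
  Oct: +$688.79 → -$2,755.16
  Nov: +$688.79 → -$2,066.37
  Dec: +$688.79 → -$1,377.58
  Jan: +$688.79 → -$688.79
  Feb: +$688.79 → $0.00
Lowest trial balance = -$4,132.74 (Aug)
Initial deposit = cushion − low point = $1,377.58 − (-$4,132.74) = $5,510.32

$5,510.32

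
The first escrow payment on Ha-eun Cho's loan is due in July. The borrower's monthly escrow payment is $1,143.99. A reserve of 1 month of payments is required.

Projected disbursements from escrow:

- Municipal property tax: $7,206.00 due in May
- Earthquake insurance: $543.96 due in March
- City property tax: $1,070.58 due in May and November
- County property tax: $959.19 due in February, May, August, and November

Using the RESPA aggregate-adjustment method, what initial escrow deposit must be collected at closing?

$2,287.98

Cushion = 1 × $1,143.99 = $1,143.99
Trial balance (start $0, +$1,143.99 each month, − disbursements):
  Jul: +$1,143.99 → $1,143.99
  Aug: +$1,143.99 − $959.19 → $1,328.79
  Sep: +$1,143.99 → $2,472.78
  Oct: +$1,143.99 → $3,616.77
  Nov: +$1,143.99 − $2,029.77 → $2,730.99
  Dec: +$1,143.99 → $3,874.98
  Jan: +$1,143.99 → $5,018.97
  Feb: +$1,143.99 − $959.19 → $5,203.77
  Mar: +$1,143.99 − $543.96 → $5,803.80
  Apr: +$1,143.99 → $6,947.79
  May: +$1,143.99 − $9,235.77 → -$1,143.99
  Jun: +$1,143.99 → $0.00
Lowest trial balance = -$1,143.99 (May)
Initial deposit = cushion − low point = $1,143.99 − (-$1,143.99) = $2,287.98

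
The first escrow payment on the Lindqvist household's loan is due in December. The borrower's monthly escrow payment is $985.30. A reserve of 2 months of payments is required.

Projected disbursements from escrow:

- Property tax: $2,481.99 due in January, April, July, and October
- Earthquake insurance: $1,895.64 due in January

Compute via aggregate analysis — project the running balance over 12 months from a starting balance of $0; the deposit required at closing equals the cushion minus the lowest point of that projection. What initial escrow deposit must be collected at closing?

Cushion = 2 × $985.30 = $1,970.60
Trial balance (start $0, +$985.30 each month, − disbursements):
  Dec: +$985.30 → $985.30
  Jan: +$985.30 − $4,377.63 → -$2,407.03
  Feb: +$985.30 → -$1,421.73
  Mar: +$985.30 → -$436.43
  Apr: +$985.30 − $2,481.99 → -$1,933.12
  May: +$985.30 → -$947.82
  Jun: +$985.30 → $37.48
  Jul: +$985.30 − $2,481.99 → -$1,459.21
  Aug: +$985.30 → -$473.91
  Sep: +$985.30 → $511.39
  Oct: +$985.30 − $2,481.99 → -$985.30
  Nov: +$985.30 → $0.00
Lowest trial balance = -$2,407.03 (Jan)
Initial deposit = cushion − low point = $1,970.60 − (-$2,407.03) = $4,377.63

$4,377.63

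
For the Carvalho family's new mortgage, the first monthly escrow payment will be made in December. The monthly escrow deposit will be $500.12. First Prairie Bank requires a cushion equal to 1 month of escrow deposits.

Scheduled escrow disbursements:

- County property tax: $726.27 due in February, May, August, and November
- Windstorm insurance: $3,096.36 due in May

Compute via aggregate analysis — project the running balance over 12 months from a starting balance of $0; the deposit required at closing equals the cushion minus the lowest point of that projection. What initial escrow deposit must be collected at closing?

Cushion = 1 × $500.12 = $500.12
Trial balance (start $0, +$500.12 each month, − disbursements):
  Dec: +$500.12 → $500.12
  Jan: +$500.12 → $1,000.24
  Feb: +$500.12 − $726.27 → $774.09
  Mar: +$500.12 → $1,274.21
  Apr: +$500.12 → $1,774.33
  May: +$500.12 − $3,822.63 → -$1,548.18
  Jun: +$500.12 → -$1,048.06
  Jul: +$500.12 → -$547.94
  Aug: +$500.12 − $726.27 → -$774.09
  Sep: +$500.12 → -$273.97
  Oct: +$500.12 → $226.15
  Nov: +$500.12 − $726.27 → $0.00
Lowest trial balance = -$1,548.18 (May)
Initial deposit = cushion − low point = $500.12 − (-$1,548.18) = $2,048.30

$2,048.30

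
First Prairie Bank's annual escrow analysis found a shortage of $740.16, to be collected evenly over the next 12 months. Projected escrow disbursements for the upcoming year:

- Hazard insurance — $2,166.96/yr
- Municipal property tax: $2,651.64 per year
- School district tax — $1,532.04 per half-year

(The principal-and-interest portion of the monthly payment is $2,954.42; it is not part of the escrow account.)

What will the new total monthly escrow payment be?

Hazard insurance: $2,166.96
Municipal property tax: $2,651.64
School district tax: $1,532.04 × 2 = $3,064.08
Yearly total = $7,882.68
Monthly = $7,882.68 / 12 = $656.89
Shortage per month = $740.16 / 12 = $61.68
Adjusted monthly = $656.89 + $61.68 = $718.57

$718.57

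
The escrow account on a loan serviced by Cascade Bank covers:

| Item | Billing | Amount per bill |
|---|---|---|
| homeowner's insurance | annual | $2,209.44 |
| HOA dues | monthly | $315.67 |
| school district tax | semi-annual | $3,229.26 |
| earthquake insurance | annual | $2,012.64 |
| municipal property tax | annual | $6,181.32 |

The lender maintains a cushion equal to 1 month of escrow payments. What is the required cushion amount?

Homeowner's insurance: $2,209.44 per year
HOA dues: $315.67 × 12 = $3,788.04 per year
School district tax: $3,229.26 × 2 = $6,458.52 per year
Earthquake insurance: $2,012.64 per year
Municipal property tax: $6,181.32 per year
Total per year = $20,649.96
Monthly escrow = $20,649.96 / 12 = $1,720.83
Reserve = 1 × $1,720.83 = $1,720.83

$1,720.83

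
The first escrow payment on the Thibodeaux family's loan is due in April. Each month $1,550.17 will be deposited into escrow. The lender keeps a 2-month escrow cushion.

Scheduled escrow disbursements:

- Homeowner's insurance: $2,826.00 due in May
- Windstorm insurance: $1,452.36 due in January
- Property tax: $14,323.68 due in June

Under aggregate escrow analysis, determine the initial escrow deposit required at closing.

Cushion = 2 × $1,550.17 = $3,100.34
Trial balance (start $0, +$1,550.17 each month, − disbursements):
  Apr: +$1,550.17 → $1,550.17
  May: +$1,550.17 − $2,826.00 → $274.34
  Jun: +$1,550.17 − $14,323.68 → -$12,499.17
  Jul: +$1,550.17 → -$10,949.00
  Aug: +$1,550.17 → -$9,398.83
  Sep: +$1,550.17 → -$7,848.66
  Oct: +$1,550.17 → -$6,298.49
  Nov: +$1,550.17 → -$4,748.32
  Dec: +$1,550.17 → -$3,198.15
  Jan: +$1,550.17 − $1,452.36 → -$3,100.34
  Feb: +$1,550.17 → -$1,550.17
  Mar: +$1,550.17 → $0.00
Lowest trial balance = -$12,499.17 (Jun)
Initial deposit = cushion − low point = $3,100.34 − (-$12,499.17) = $15,599.51

$15,599.51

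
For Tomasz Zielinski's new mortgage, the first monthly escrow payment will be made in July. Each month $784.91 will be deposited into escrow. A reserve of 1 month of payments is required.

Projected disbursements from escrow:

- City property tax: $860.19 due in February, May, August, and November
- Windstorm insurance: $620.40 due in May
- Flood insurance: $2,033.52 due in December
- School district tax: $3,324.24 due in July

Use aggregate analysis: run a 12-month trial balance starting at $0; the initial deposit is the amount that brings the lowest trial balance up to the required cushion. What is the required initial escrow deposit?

Cushion = 1 × $784.91 = $784.91
Trial balance (start $0, +$784.91 each month, − disbursements):
  Jul: +$784.91 − $3,324.24 → -$2,539.33
  Aug: +$784.91 − $860.19 → -$2,614.61
  Sep: +$784.91 → -$1,829.70
  Oct: +$784.91 → -$1,044.79
  Nov: +$784.91 − $860.19 → -$1,120.07
  Dec: +$784.91 − $2,033.52 → -$2,368.68
  Jan: +$784.91 → -$1,583.77
  Feb: +$784.91 − $860.19 → -$1,659.05
  Mar: +$784.91 → -$874.14
  Apr: +$784.91 → -$89.23
  May: +$784.91 − $1,480.59 → -$784.91
  Jun: +$784.91 → $0.00
Lowest trial balance = -$2,614.61 (Aug)
Initial deposit = cushion − low point = $784.91 − (-$2,614.61) = $3,399.52

$3,399.52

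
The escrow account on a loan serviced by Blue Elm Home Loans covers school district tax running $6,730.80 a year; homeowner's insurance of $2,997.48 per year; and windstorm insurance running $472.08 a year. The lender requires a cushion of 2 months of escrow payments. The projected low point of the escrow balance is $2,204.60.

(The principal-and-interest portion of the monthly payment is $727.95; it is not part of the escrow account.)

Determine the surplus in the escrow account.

School district tax = $6,730.80 per year
Homeowner's insurance = $2,997.48 per year
Windstorm insurance = $472.08 per year
Yearly total = $6,730.80 + $2,997.48 + $472.08 = $10,200.36
Base monthly escrow = $10,200.36 ÷ 12 = $850.03
Required reserve = 2 × $850.03 = $1,700.06
Surplus = $2,204.60 − $1,700.06 = $504.54

$504.54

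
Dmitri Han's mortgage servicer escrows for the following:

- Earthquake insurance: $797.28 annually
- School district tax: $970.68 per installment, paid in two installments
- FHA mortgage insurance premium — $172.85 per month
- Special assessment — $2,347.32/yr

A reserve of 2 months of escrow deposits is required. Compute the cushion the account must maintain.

Earthquake insurance: $797.28 per year
School district tax: $970.68 × 2 = $1,941.36 per year
FHA mortgage insurance premium: $172.85 × 12 = $2,074.20 per year
Special assessment: $2,347.32 per year
Combined annual = $797.28 + $1,941.36 + $2,074.20 + $2,347.32 = $7,160.16
Monthly = $7,160.16 ÷ 12 = $596.68
Cushion = 2 × $596.68 = $1,193.36

$1,193.36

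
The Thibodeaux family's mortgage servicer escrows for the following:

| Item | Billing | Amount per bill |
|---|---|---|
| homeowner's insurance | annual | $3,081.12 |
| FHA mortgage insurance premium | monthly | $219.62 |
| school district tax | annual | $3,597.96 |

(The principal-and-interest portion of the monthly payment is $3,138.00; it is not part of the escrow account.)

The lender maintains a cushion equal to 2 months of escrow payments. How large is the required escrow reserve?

Homeowner's insurance: $3,081.12 per year
FHA mortgage insurance premium: $219.62 × 12 = $2,635.44 per year
School district tax: $3,597.96 per year
Annual escrow total = $3,081.12 + $2,635.44 + $3,597.96 = $9,314.52
Monthly = $9,314.52 ÷ 12 = $776.21
Cushion = 2 × $776.21 = $1,552.42

$1,552.42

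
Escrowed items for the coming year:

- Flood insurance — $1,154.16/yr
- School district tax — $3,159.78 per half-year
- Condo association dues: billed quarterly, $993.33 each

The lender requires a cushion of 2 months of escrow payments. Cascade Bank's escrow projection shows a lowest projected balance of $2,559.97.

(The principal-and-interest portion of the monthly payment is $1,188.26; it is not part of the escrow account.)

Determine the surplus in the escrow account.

$652.13

Flood insurance = $1,154.16 per year
School district tax = $3,159.78 × 2 = $6,319.56 per year
Condo association dues = $993.33 × 4 = $3,973.32 per year
Combined annual = $11,447.04
Monthly escrow = $11,447.04 / 12 = $953.92
Required cushion = 2 × $953.92 = $1,907.84
Excess over cushion: $2,559.97 − $1,907.84 = $652.13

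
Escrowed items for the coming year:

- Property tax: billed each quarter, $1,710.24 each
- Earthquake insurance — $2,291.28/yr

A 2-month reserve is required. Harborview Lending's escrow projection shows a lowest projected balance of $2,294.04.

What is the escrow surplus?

$772.00

Property tax — $1,710.24 × 4 = $6,840.96 annually
Earthquake insurance — $2,291.28 annually
Yearly total = $6,840.96 + $2,291.28 = $9,132.24
Monthly escrow = $9,132.24 / 12 = $761.02
Required reserve = 2 × $761.02 = $1,522.04
Excess over cushion: $2,294.04 − $1,522.04 = $772.00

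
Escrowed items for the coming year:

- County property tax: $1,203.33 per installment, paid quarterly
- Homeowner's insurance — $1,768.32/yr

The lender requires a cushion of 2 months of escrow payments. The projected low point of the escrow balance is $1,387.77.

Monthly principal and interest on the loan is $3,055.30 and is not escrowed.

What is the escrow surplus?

$290.83

County property tax — $1,203.33 × 4 = $4,813.32 annually
Homeowner's insurance — $1,768.32 annually
Total annual escrow = $4,813.32 + $1,768.32 = $6,581.64
Monthly = $6,581.64 ÷ 12 = $548.47
Required cushion = 2 × $548.47 = $1,096.94
Surplus = $1,387.77 − $1,096.94 = $290.83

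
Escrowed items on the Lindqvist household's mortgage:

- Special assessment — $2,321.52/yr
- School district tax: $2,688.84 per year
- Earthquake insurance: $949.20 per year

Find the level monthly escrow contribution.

$496.63

Special assessment: $2,321.52 annually
School district tax: $2,688.84 annually
Earthquake insurance: $949.20 annually
Total annual escrow = $2,321.52 + $2,688.84 + $949.20 = $5,959.56
Base monthly escrow = $5,959.56 ÷ 12 = $496.63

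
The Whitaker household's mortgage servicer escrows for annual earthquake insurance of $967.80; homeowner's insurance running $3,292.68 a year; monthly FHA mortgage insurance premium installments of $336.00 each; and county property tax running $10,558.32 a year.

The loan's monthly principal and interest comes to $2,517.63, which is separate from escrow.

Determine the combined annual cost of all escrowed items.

$18,850.80

Earthquake insurance — $967.80
Homeowner's insurance — $3,292.68
FHA mortgage insurance premium — $336.00 × 12 = $4,032.00
County property tax — $10,558.32
Combined annual = $967.80 + $3,292.68 + $4,032.00 + $10,558.32 = $18,850.80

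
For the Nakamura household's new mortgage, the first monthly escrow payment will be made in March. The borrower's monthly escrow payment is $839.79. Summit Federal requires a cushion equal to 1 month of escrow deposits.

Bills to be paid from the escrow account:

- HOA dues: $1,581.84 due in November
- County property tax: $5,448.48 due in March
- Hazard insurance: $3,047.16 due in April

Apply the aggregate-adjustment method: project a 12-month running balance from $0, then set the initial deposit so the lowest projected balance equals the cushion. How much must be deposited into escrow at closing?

$7,655.85

Cushion = 1 × $839.79 = $839.79
Trial balance (start $0, +$839.79 each month, − disbursements):
  Mar: +$839.79 − $5,448.48 → -$4,608.69
  Apr: +$839.79 − $3,047.16 → -$6,816.06
  May: +$839.79 → -$5,976.27
  Jun: +$839.79 → -$5,136.48
  Jul: +$839.79 → -$4,296.69
  Aug: +$839.79 → -$3,456.90
  Sep: +$839.79 → -$2,617.11
  Oct: +$839.79 → -$1,777.32
  Nov: +$839.79 − $1,581.84 → -$2,519.37
  Dec: +$839.79 → -$1,679.58
  Jan: +$839.79 → -$839.79
  Feb: +$839.79 → $0.00
Lowest trial balance = -$6,816.06 (Apr)
Initial deposit = cushion − low point = $839.79 − (-$6,816.06) = $7,655.85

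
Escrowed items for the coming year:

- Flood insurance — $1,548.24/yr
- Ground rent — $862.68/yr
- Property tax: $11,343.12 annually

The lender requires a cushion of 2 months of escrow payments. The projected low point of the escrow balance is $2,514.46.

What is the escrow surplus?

$222.12

Flood insurance = $1,548.24/yr
Ground rent = $862.68/yr
Property tax = $11,343.12/yr
Combined annual = $1,548.24 + $862.68 + $11,343.12 = $13,754.04
Per month = $13,754.04 / 12 = $1,146.17
Cushion = 2 × $1,146.17 = $2,292.34
Surplus = $2,514.46 − $2,292.34 = $222.12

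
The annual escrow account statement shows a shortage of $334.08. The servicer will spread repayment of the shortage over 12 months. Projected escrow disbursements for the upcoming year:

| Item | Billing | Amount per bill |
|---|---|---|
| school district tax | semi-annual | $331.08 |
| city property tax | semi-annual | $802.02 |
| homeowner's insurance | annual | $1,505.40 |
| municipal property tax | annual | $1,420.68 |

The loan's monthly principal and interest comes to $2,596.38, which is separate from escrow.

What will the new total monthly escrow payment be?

School district tax = $331.08 × 2 = $662.16/yr
City property tax = $802.02 × 2 = $1,604.04/yr
Homeowner's insurance = $1,505.40/yr
Municipal property tax = $1,420.68/yr
Total annual escrow = $5,192.28
Base monthly escrow = $5,192.28 / 12 = $432.69
Monthly shortage recovery: $334.08 / 12 = $27.84
Adjusted monthly = $432.69 + $27.84 = $460.53

$460.53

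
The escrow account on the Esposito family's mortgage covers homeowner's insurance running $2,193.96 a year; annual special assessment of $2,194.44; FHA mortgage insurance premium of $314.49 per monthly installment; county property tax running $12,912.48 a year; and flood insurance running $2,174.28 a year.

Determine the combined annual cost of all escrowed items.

$23,249.04

Homeowner's insurance: $2,193.96
Special assessment: $2,194.44
FHA mortgage insurance premium: $314.49 × 12 = $3,773.88
County property tax: $12,912.48
Flood insurance: $2,174.28
Yearly total = $2,193.96 + $2,194.44 + $3,773.88 + $12,912.48 + $2,174.28 = $23,249.04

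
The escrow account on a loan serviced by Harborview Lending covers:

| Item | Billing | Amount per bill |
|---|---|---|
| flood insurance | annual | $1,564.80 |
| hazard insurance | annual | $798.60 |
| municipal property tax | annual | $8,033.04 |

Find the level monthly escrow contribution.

Flood insurance — $1,564.80/yr
Hazard insurance — $798.60/yr
Municipal property tax — $8,033.04/yr
Total per year = $1,564.80 + $798.60 + $8,033.04 = $10,396.44
Monthly escrow = $10,396.44 / 12 = $866.37

$866.37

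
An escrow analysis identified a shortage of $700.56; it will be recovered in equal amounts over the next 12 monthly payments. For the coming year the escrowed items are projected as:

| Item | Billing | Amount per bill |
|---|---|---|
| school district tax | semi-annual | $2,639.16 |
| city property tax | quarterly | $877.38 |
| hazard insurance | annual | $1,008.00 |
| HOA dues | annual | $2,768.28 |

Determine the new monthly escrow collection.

School district tax: $2,639.16 × 2 = $5,278.32 annually
City property tax: $877.38 × 4 = $3,509.52 annually
Hazard insurance: $1,008.00 annually
HOA dues: $2,768.28 annually
Annual escrow total = $12,564.12
Monthly escrow = $12,564.12 ÷ 12 = $1,047.01
Monthly shortage recovery: $700.56 ÷ 12 = $58.38
Adjusted monthly = $1,047.01 + $58.38 = $1,105.39

$1,105.39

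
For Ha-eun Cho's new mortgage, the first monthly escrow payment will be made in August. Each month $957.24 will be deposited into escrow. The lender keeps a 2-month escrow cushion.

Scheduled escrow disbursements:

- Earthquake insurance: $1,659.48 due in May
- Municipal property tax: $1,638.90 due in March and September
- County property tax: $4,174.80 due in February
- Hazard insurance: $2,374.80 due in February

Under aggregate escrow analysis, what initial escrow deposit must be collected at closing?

Cushion = 2 × $957.24 = $1,914.48
Trial balance (start $0, +$957.24 each month, − disbursements):
  Aug: +$957.24 → $957.24
  Sep: +$957.24 − $1,638.90 → $275.58
  Oct: +$957.24 → $1,232.82
  Nov: +$957.24 → $2,190.06
  Dec: +$957.24 → $3,147.30
  Jan: +$957.24 → $4,104.54
  Feb: +$957.24 − $6,549.60 → -$1,487.82
  Mar: +$957.24 − $1,638.90 → -$2,169.48
  Apr: +$957.24 → -$1,212.24
  May: +$957.24 − $1,659.48 → -$1,914.48
  Jun: +$957.24 → -$957.24
  Jul: +$957.24 → $0.00
Lowest trial balance = -$2,169.48 (Mar)
Initial deposit = cushion − low point = $1,914.48 − (-$2,169.48) = $4,083.96

$4,083.96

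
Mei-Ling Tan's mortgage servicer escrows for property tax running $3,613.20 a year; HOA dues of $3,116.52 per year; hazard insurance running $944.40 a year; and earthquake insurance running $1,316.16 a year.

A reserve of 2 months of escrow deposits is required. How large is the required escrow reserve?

Property tax: $3,613.20/yr
HOA dues: $3,116.52/yr
Hazard insurance: $944.40/yr
Earthquake insurance: $1,316.16/yr
Yearly total = $3,613.20 + $3,116.52 + $944.40 + $1,316.16 = $8,990.28
Per month = $8,990.28 ÷ 12 = $749.19
Cushion = 2 × $749.19 = $1,498.38

$1,498.38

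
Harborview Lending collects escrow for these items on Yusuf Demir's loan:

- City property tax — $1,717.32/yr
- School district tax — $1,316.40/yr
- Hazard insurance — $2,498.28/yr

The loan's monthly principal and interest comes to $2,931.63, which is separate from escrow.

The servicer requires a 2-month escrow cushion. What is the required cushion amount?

$922.00

City property tax — $1,717.32 per year
School district tax — $1,316.40 per year
Hazard insurance — $2,498.28 per year
Combined annual = $5,532.00
Monthly escrow = $5,532.00 / 12 = $461.00
Required cushion = 2 × $461.00 = $922.00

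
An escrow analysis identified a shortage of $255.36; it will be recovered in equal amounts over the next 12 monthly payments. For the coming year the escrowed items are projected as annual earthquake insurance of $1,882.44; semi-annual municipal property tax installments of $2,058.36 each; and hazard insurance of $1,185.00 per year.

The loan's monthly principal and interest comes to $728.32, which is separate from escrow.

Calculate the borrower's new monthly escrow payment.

$619.96

Earthquake insurance = $1,882.44 per year
Municipal property tax = $2,058.36 × 2 = $4,116.72 per year
Hazard insurance = $1,185.00 per year
Annual escrow total = $1,882.44 + $4,116.72 + $1,185.00 = $7,184.16
Monthly escrow = $7,184.16 ÷ 12 = $598.68
Monthly shortage recovery: $255.36 ÷ 12 = $21.28
Adjusted monthly = $598.68 + $21.28 = $619.96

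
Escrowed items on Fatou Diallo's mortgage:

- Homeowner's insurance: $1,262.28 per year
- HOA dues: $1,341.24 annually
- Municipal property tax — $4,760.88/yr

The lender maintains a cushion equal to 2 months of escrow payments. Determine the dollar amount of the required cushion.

$1,227.40

Homeowner's insurance — $1,262.28/yr
HOA dues — $1,341.24/yr
Municipal property tax — $4,760.88/yr
Combined annual = $1,262.28 + $1,341.24 + $4,760.88 = $7,364.40
Monthly escrow = $7,364.40 / 12 = $613.70
Required cushion = 2 × $613.70 = $1,227.40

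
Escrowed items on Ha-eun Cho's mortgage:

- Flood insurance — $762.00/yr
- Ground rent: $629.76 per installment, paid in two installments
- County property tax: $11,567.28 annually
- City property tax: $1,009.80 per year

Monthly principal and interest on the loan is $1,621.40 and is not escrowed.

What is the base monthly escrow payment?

Flood insurance = $762.00 per year
Ground rent = $629.76 × 2 = $1,259.52 per year
County property tax = $11,567.28 per year
City property tax = $1,009.80 per year
Combined annual = $14,598.60
Monthly = $14,598.60 ÷ 12 = $1,216.55

$1,216.55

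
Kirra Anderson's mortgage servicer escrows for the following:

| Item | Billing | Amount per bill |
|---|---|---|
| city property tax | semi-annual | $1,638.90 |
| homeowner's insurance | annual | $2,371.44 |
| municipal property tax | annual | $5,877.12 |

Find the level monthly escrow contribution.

City property tax = $1,638.90 × 2 = $3,277.80 annually
Homeowner's insurance = $2,371.44 annually
Municipal property tax = $5,877.12 annually
Combined annual = $3,277.80 + $2,371.44 + $5,877.12 = $11,526.36
Monthly = $11,526.36 ÷ 12 = $960.53

$960.53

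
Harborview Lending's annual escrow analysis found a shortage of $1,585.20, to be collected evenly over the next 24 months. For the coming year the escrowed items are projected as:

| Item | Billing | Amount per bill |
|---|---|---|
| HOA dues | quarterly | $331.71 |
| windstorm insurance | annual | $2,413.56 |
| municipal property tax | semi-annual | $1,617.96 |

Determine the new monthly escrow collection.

$647.41

HOA dues: $331.71 × 4 = $1,326.84 annually
Windstorm insurance: $2,413.56 annually
Municipal property tax: $1,617.96 × 2 = $3,235.92 annually
Combined annual = $1,326.84 + $2,413.56 + $3,235.92 = $6,976.32
Monthly escrow = $6,976.32 ÷ 12 = $581.36
Monthly shortage recovery: $1,585.20 / 24 = $66.05
New monthly escrow = $581.36 + $66.05 = $647.41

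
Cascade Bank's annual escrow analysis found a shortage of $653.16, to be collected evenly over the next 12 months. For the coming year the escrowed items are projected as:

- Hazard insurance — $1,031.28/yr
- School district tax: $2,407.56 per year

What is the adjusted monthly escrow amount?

$341.00

Hazard insurance: $1,031.28 annually
School district tax: $2,407.56 annually
Annual escrow total = $3,438.84
Per month = $3,438.84 ÷ 12 = $286.57
Shortage spread = $653.16 ÷ 12 = $54.43/mo
Adjusted monthly = $286.57 + $54.43 = $341.00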